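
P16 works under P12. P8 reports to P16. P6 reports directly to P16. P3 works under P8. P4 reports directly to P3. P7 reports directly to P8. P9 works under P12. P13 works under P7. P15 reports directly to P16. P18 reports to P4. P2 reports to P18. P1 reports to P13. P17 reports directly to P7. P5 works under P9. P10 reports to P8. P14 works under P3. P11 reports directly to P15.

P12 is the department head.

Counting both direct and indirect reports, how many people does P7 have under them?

3

P7 directly manages P13, P17. Under P13: P1 (1). P17 has no reports. So P7's organization is 2 direct reports plus everyone under them: 2 + 1 = 3.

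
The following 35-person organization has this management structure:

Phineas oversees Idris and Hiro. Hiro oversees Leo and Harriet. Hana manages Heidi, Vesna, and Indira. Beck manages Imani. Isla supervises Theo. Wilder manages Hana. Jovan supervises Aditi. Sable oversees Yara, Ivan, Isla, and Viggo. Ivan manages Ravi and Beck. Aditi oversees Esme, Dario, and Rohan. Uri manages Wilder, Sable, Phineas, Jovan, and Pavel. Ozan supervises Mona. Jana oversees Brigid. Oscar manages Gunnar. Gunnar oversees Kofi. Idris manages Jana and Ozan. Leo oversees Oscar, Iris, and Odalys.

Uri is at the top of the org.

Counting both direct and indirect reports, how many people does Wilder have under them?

4

Wilder directly manages Hana. Under Hana: Indira, Vesna, Heidi (3). That's 4 in total.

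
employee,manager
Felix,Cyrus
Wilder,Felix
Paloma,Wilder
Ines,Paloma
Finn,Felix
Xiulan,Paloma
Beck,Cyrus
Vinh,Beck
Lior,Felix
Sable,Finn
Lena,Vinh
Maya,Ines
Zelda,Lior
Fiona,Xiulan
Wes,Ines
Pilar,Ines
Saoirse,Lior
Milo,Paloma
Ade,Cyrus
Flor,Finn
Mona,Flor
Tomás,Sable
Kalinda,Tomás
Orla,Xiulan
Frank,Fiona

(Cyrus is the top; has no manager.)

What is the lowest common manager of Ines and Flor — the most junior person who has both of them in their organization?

Felix

Ines's chain of managers is Paloma, Wilder, Felix, Cyrus. Flor's chain of managers is Finn, Felix, Cyrus. The first manager that appears in both chains is Felix.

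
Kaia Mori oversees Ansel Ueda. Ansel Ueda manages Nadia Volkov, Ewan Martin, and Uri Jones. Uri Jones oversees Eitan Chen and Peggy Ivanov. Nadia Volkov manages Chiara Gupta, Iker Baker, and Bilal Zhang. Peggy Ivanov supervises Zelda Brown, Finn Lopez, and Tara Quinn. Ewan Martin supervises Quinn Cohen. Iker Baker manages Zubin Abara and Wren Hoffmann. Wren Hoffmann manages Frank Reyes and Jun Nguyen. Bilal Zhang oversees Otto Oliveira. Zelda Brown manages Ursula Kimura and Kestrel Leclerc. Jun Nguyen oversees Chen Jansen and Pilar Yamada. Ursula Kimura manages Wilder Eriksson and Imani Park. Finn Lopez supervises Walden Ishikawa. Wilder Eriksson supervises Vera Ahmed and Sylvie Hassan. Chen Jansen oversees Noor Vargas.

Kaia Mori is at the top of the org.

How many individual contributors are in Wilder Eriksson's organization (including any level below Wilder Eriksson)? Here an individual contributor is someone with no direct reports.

2

The people in Wilder Eriksson's organization with no one reporting to them are Sylvie Hassan, Vera Ahmed. That is 2.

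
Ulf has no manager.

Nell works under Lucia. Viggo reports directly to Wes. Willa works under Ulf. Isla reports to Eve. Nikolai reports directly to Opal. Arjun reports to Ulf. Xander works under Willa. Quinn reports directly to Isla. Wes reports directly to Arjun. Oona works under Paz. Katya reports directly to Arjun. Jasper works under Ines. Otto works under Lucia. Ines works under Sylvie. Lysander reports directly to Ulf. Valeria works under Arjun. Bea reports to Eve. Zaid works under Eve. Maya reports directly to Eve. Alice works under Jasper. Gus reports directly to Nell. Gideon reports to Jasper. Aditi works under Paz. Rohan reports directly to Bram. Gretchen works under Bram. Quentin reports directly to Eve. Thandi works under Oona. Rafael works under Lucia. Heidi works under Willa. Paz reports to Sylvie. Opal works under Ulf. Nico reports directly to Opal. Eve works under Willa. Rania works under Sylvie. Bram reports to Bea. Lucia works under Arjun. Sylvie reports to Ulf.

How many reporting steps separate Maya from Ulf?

Chain from Maya up to Ulf: Maya → Eve → Willa → Ulf. That is 3 steps up, so Maya is 3 levels below Ulf.

3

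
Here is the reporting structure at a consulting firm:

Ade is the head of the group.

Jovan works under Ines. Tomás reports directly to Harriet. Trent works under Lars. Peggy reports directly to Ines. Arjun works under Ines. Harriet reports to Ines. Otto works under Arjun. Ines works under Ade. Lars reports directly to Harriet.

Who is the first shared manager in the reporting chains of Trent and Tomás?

Harriet

Trent's chain of managers is Lars, Harriet, Ines, Ade. Tomás's chain of managers is Harriet, Ines, Ade. The first manager that appears in both chains is Harriet.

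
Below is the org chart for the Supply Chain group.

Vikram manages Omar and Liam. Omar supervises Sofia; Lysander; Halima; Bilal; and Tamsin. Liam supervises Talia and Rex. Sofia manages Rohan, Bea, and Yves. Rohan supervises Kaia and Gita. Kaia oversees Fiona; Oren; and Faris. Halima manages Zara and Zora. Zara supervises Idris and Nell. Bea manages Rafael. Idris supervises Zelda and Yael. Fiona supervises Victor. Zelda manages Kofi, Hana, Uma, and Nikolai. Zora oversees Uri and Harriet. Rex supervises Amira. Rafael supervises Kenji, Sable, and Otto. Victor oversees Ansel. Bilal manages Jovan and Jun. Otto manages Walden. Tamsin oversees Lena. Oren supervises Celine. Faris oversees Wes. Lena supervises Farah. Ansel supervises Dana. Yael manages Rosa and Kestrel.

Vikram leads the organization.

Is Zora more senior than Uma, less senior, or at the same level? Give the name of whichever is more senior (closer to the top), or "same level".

Zora is 3 levels below Vikram; Uma is 6. Zora is higher.

Zora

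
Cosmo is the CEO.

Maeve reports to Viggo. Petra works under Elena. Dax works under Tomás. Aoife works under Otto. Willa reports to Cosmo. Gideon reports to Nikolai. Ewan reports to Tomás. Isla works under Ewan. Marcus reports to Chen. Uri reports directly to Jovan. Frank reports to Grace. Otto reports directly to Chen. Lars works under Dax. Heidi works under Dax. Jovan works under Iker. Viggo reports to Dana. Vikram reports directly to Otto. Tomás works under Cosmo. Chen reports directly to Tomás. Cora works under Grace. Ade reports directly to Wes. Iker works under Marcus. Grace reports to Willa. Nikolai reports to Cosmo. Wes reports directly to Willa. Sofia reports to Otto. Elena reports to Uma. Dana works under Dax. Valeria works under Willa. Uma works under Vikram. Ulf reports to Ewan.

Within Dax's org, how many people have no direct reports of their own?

The people in Dax's organization with no one reporting to them are Heidi, Lars, Maeve. That is 3.

3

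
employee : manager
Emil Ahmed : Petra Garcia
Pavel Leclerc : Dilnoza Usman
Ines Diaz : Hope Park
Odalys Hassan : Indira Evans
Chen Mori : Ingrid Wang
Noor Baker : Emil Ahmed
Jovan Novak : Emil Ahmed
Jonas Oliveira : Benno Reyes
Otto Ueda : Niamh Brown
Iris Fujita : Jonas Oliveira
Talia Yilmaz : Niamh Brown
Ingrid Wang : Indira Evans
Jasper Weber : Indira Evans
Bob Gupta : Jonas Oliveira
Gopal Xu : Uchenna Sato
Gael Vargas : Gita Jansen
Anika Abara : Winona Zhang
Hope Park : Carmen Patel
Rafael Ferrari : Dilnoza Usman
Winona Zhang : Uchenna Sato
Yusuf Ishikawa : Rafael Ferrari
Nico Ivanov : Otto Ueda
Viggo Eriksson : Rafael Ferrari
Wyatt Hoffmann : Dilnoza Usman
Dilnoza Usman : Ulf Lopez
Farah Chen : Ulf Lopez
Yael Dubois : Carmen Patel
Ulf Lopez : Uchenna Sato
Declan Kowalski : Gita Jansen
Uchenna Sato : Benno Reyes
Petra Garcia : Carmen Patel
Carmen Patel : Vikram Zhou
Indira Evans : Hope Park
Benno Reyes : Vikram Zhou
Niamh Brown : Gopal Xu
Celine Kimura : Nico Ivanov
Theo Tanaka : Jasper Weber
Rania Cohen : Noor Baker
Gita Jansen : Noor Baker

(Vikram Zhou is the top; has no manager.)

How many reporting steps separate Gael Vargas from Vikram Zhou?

6

Chain from Gael Vargas up to Vikram Zhou: Gael Vargas → Gita Jansen → Noor Baker → Emil Ahmed → Petra Garcia → Carmen Patel → Vikram Zhou. That is 6 steps up, so Gael Vargas is 6 levels below Vikram Zhou.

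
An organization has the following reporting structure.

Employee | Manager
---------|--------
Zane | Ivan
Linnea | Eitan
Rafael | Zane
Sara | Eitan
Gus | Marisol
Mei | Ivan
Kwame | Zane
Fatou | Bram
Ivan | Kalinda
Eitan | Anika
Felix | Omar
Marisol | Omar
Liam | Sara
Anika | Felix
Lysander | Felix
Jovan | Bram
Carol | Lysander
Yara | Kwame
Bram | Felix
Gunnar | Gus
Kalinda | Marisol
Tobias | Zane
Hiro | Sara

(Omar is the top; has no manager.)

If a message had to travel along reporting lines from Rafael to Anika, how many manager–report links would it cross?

7

Rafael is 5 levels below Omar, and Anika is 2 levels below Omar (their lowest common manager). The shortest path runs up from Rafael to Omar and back down to Anika: 5 + 2 = 7 links.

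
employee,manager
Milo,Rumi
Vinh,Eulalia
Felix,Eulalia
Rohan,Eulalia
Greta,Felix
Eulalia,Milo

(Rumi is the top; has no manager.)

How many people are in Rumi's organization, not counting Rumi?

Rumi directly manages Milo. Under Milo: Eulalia, Felix, Greta, Rohan, Vinh (5). That's 6 in total.

6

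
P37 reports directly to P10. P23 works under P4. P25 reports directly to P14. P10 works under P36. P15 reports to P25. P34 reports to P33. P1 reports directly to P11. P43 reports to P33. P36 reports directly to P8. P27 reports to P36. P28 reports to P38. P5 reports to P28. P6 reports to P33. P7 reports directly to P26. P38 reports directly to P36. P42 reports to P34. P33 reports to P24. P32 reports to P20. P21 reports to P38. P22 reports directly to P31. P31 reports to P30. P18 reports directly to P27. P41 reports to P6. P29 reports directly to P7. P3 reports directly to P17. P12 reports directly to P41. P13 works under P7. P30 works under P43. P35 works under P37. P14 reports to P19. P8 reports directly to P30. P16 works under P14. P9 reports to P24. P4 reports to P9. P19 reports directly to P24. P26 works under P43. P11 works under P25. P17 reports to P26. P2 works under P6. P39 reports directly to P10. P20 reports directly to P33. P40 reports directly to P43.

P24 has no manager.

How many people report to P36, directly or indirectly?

P36 directly manages P27, P38, P10. Under P27: P18 (1). Under P38: P21, P28, P5 (3). Under P10: P39, P37, P35 (3). So P36's organization is 3 direct reports plus everyone under them: 2 + 4 + 4 = 10.

10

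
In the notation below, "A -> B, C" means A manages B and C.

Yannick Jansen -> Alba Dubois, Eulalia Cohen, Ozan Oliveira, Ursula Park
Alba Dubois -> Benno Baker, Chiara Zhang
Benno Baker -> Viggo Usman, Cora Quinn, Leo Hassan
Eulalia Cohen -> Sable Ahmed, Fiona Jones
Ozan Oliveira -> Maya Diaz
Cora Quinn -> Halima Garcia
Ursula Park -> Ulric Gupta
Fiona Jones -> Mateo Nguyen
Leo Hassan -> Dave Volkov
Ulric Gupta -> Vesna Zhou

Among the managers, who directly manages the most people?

Yannick Jansen

Direct-report counts: Yannick Jansen has 4; Ursula Park has 1; Ulric Gupta has 1; Ozan Oliveira has 1; Eulalia Cohen has 2; Fiona Jones has 1; Alba Dubois has 2; Benno Baker has 3; Leo Hassan has 1; Cora Quinn has 1. The largest is 4, held by Yannick Jansen.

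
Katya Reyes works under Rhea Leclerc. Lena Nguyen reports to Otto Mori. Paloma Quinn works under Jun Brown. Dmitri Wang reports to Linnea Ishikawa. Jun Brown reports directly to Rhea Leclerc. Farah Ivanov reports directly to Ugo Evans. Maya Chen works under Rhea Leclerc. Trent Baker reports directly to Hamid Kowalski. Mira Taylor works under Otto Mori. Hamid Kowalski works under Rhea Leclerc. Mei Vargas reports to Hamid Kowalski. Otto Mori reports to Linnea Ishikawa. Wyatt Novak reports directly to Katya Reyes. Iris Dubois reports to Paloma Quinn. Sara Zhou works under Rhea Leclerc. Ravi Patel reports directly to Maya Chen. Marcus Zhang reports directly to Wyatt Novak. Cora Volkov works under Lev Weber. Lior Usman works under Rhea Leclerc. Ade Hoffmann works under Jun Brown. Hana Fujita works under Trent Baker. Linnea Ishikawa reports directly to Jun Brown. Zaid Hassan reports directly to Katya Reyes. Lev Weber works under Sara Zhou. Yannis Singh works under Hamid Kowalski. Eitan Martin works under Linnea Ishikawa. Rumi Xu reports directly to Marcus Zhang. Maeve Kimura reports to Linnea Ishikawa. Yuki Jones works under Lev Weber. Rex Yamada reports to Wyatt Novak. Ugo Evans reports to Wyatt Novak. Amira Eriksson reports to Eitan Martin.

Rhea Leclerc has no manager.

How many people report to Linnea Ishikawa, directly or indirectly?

7

Linnea Ishikawa directly manages Otto Mori, Eitan Martin, Dmitri Wang, Maeve Kimura. Under Otto Mori: Lena Nguyen, Mira Taylor (2). Under Eitan Martin: Amira Eriksson (1). Dmitri Wang has no reports. Maeve Kimura has no reports. So Linnea Ishikawa's organization is 4 direct reports plus everyone under them: 3 + 2 + 1 + 1 = 7.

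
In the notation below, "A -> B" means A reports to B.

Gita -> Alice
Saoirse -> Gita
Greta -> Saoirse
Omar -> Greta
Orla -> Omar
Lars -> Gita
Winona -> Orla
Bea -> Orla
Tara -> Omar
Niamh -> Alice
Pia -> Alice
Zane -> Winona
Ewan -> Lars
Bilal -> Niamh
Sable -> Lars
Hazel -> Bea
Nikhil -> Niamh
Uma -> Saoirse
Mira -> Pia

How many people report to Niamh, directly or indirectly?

Niamh directly manages Bilal, Nikhil. Bilal has no reports. Nikhil has no reports. So Niamh's organization is 2 direct reports plus everyone under them: 1 + 1 = 2.

2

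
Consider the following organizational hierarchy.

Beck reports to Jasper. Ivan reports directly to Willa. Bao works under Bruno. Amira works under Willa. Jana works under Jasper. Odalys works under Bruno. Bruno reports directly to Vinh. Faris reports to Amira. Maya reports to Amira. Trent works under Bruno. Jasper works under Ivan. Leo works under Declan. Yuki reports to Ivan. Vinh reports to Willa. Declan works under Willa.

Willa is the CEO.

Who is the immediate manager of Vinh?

Willa

Vinh reports directly to Willa.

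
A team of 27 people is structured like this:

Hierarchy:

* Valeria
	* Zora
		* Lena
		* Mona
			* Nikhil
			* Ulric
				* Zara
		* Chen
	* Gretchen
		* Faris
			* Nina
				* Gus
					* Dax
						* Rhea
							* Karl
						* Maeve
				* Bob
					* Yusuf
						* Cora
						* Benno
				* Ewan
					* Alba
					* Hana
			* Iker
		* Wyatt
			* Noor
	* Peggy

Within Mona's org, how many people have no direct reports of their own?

The people in Mona's organization with no one reporting to them are Zara, Nikhil. That is 2.

2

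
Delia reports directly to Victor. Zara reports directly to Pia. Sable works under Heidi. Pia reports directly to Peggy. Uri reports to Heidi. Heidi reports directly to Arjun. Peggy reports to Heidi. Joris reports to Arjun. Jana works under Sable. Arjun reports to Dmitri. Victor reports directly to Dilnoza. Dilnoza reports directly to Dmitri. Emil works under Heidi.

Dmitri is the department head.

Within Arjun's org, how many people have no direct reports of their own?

5

The people in Arjun's organization with no one reporting to them are Joris, Emil, Zara, Uri, Jana. That is 5.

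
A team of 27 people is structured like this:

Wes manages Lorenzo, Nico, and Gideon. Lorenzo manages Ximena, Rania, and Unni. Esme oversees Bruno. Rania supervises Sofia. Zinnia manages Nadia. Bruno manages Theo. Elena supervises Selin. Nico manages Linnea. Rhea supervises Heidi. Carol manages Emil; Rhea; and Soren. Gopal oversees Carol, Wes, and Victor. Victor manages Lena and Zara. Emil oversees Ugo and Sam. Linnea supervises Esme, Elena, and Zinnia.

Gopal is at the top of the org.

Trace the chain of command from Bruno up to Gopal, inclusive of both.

Bruno -> Esme -> Linnea -> Nico -> Wes -> Gopal

Bruno reports to Esme. Esme reports to Linnea. Linnea reports to Nico. Nico reports to Wes. Wes reports to Gopal. Gopal is at the top.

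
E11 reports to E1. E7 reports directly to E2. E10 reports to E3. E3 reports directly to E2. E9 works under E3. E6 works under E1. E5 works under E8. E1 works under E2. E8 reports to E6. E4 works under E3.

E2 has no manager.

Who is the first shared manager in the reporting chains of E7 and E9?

E7's chain of managers is E2. E9's chain of managers is E3, E2. The first manager that appears in both chains is E2.

E2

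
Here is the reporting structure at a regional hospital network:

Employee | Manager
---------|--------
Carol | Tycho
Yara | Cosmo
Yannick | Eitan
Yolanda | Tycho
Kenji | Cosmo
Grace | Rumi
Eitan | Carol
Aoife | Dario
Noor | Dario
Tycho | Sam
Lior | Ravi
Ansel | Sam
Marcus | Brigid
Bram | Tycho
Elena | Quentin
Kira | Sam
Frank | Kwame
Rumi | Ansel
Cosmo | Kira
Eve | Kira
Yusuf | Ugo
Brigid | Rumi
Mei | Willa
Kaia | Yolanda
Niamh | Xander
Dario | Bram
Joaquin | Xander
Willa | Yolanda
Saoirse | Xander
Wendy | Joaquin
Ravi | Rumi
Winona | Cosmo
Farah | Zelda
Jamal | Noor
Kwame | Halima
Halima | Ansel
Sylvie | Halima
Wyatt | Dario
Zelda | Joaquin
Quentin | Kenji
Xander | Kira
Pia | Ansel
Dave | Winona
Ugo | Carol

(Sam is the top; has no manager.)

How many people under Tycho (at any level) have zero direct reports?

7

The people in Tycho's organization with no one reporting to them are Yannick, Yusuf, Aoife, Wyatt, Jamal, Mei, Kaia. That is 7.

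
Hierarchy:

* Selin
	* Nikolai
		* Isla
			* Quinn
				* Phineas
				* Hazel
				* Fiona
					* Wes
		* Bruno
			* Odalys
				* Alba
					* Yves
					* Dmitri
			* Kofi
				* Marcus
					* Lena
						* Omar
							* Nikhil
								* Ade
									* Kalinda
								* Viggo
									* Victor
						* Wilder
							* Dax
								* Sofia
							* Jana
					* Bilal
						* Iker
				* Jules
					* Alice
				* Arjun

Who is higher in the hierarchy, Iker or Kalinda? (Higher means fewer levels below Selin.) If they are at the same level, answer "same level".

Iker

Iker is 6 levels below Selin; Kalinda is 9. Iker is higher.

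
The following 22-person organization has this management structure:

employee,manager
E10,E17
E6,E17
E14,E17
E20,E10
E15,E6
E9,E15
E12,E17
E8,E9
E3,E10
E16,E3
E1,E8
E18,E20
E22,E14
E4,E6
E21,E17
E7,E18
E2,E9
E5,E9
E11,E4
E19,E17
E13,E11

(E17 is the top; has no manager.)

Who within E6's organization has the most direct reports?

Direct-report counts within E6's organization: E6 has 2; E4 has 1; E11 has 1; E15 has 1; E9 has 3; E8 has 1. The largest is 3, held by E9.

E9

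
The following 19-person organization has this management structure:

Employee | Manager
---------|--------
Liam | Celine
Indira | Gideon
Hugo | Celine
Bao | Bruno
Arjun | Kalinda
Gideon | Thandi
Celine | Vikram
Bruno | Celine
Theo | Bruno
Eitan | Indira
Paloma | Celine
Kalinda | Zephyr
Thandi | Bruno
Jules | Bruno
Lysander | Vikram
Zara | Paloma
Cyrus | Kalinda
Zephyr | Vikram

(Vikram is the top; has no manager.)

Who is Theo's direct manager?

Bruno

Theo reports directly to Bruno.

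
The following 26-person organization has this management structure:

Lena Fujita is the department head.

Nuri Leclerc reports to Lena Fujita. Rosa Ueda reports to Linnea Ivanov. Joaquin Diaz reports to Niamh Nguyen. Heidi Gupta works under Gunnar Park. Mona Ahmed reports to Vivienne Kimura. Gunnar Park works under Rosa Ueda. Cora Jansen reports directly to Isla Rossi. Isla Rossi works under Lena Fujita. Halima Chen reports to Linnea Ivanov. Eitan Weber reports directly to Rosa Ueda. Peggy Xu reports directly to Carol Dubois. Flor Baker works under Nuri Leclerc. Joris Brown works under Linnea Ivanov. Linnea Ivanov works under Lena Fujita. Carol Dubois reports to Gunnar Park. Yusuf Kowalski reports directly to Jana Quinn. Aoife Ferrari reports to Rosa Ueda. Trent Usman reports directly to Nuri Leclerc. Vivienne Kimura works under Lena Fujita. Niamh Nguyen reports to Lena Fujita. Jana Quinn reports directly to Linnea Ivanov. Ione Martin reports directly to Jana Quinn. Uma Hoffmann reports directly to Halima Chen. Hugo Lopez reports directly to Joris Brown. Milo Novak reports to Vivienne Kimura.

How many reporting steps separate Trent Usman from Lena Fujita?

2

Chain from Trent Usman up to Lena Fujita: Trent Usman → Nuri Leclerc → Lena Fujita. That is 2 steps up, so Trent Usman is 2 levels below Lena Fujita.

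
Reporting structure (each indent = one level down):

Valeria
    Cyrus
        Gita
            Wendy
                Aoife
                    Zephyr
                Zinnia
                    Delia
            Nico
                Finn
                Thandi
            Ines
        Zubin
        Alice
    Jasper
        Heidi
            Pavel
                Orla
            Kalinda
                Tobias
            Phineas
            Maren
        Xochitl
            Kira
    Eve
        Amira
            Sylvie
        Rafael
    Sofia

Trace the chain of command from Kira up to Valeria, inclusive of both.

Kira reports to Xochitl. Xochitl reports to Jasper. Jasper reports to Valeria. Valeria is at the top.

Kira -> Xochitl -> Jasper -> Valeria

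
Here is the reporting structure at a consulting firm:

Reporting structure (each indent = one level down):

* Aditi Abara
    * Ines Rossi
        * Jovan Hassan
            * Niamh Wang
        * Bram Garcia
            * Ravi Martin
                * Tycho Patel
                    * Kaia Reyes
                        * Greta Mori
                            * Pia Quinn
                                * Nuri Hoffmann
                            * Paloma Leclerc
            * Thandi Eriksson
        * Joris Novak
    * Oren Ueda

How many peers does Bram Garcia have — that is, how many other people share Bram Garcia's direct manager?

2

Bram Garcia reports to Ines Rossi. Ines Rossi's other direct reports are Jovan Hassan, Joris Novak — 2 peers.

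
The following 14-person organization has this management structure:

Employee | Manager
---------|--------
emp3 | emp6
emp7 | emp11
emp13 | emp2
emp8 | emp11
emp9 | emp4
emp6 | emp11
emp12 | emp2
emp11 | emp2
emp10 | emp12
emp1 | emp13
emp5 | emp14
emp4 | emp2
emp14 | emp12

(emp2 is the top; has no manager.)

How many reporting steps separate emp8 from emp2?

2

Chain from emp8 up to emp2: emp8 → emp11 → emp2. That is 2 steps up, so emp8 is 2 levels below emp2.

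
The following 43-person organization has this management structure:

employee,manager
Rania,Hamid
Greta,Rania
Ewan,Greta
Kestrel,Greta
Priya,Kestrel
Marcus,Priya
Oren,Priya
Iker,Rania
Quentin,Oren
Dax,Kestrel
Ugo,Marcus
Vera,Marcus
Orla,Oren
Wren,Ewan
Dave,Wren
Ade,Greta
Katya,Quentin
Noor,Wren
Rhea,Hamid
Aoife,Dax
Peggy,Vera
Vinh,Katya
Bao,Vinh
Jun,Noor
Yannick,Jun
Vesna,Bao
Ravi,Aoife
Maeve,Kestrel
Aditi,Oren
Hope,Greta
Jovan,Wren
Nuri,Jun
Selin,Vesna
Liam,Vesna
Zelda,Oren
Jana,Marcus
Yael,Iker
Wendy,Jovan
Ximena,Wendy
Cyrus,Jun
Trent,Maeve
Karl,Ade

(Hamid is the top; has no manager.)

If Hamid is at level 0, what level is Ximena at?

Chain from Ximena up to Hamid: Ximena → Wendy → Jovan → Wren → Ewan → Greta → Rania → Hamid. That is 7 steps up, so Ximena is 7 levels below Hamid.

7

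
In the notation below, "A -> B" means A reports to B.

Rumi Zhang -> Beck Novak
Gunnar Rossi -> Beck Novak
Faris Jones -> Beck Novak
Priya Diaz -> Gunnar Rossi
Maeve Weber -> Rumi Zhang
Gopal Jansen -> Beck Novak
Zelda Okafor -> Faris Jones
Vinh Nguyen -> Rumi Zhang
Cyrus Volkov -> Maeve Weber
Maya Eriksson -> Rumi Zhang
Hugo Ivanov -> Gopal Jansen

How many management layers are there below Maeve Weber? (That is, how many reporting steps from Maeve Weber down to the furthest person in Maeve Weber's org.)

The longest chain under Maeve Weber runs Maeve Weber → Cyrus Volkov, which is 1 level below Maeve Weber.

1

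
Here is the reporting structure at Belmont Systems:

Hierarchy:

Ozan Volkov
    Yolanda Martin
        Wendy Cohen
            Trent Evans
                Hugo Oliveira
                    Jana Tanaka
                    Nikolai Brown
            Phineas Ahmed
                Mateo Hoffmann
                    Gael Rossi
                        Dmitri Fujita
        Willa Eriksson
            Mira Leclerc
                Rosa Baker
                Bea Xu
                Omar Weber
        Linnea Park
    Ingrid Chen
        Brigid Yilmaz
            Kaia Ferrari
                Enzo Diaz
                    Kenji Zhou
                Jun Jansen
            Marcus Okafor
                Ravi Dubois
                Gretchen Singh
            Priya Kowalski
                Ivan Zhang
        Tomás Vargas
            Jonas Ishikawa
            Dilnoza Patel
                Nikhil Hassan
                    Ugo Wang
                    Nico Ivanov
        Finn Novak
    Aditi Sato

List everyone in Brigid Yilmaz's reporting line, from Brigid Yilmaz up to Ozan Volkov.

Brigid Yilmaz reports to Ingrid Chen. Ingrid Chen reports to Ozan Volkov. Ozan Volkov is at the top.

Brigid Yilmaz -> Ingrid Chen -> Ozan Volkov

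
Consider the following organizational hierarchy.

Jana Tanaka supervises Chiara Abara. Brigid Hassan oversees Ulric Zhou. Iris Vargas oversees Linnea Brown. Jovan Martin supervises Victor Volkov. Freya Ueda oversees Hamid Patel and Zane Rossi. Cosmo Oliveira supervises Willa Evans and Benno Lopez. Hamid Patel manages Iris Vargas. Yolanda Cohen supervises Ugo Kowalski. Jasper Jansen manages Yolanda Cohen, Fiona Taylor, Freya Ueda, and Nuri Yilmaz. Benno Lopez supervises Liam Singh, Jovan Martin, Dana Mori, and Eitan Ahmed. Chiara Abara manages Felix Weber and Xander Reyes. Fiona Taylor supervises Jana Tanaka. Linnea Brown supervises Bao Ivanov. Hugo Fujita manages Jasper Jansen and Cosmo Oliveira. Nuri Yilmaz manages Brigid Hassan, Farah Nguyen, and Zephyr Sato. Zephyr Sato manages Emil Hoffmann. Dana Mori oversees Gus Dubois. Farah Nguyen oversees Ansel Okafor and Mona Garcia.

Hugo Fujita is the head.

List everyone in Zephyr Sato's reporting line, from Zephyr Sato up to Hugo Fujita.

Zephyr Sato -> Nuri Yilmaz -> Jasper Jansen -> Hugo Fujita

Zephyr Sato reports to Nuri Yilmaz. Nuri Yilmaz reports to Jasper Jansen. Jasper Jansen reports to Hugo Fujita. Hugo Fujita is at the top.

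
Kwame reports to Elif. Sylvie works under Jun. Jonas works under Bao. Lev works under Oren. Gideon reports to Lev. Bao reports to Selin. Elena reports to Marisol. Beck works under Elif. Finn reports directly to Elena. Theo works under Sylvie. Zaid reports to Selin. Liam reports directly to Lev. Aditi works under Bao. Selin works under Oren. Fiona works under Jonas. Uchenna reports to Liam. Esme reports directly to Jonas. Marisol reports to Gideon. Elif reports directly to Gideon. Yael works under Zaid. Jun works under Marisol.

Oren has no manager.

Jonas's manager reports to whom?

Selin

Jonas reports to Bao, and Bao reports to Selin. So Jonas's skip-level manager is Selin.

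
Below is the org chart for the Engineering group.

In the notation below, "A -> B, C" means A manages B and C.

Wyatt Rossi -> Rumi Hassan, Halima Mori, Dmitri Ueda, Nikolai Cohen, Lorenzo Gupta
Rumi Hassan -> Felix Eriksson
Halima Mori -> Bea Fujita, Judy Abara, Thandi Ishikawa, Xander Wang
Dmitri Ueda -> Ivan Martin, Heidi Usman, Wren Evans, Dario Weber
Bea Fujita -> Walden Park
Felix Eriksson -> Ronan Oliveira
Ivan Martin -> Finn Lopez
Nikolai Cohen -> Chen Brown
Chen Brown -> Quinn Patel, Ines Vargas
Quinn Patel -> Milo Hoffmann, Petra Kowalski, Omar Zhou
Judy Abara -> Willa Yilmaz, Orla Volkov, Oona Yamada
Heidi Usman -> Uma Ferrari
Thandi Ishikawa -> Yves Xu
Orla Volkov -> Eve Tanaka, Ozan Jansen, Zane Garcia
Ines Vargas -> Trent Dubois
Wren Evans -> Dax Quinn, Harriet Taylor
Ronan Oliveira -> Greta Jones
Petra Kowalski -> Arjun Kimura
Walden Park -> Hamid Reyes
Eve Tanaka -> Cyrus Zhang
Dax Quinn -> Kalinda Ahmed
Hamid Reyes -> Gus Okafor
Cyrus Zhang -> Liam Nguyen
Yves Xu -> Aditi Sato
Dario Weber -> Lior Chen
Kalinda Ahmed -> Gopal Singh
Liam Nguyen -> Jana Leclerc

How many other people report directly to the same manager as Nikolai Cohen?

4

Nikolai Cohen reports to Wyatt Rossi. Wyatt Rossi's other direct reports are Rumi Hassan, Halima Mori, Dmitri Ueda, Lorenzo Gupta — 4 peers.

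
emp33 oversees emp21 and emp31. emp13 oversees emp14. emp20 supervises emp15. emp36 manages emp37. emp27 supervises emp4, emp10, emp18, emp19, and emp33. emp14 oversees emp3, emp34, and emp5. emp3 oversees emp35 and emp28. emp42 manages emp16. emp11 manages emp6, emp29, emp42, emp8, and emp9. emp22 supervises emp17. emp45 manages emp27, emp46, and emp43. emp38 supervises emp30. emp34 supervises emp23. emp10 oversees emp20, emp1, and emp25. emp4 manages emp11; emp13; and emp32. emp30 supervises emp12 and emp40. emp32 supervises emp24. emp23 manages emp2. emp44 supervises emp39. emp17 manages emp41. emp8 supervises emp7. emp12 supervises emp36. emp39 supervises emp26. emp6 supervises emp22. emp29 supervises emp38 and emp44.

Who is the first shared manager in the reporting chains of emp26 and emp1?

emp26's chain of managers is emp39, emp44, emp29, emp11, emp4, emp27, emp45. emp1's chain of managers is emp10, emp27, emp45. The first manager that appears in both chains is emp27.

emp27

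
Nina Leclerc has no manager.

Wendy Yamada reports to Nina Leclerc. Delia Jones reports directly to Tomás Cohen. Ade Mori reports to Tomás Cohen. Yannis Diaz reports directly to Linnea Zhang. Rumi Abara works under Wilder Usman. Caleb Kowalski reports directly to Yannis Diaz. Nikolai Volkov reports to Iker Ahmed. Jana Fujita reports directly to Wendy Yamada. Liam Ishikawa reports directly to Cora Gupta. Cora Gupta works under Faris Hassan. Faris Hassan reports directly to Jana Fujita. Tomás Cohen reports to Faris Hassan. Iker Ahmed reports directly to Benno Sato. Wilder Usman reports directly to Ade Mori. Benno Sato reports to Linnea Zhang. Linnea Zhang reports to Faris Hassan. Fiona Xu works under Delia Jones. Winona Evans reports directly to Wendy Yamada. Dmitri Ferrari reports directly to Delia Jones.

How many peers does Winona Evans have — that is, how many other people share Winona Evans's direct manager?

Winona Evans reports to Wendy Yamada. Wendy Yamada's other direct reports are Jana Fujita — 1 peer.

1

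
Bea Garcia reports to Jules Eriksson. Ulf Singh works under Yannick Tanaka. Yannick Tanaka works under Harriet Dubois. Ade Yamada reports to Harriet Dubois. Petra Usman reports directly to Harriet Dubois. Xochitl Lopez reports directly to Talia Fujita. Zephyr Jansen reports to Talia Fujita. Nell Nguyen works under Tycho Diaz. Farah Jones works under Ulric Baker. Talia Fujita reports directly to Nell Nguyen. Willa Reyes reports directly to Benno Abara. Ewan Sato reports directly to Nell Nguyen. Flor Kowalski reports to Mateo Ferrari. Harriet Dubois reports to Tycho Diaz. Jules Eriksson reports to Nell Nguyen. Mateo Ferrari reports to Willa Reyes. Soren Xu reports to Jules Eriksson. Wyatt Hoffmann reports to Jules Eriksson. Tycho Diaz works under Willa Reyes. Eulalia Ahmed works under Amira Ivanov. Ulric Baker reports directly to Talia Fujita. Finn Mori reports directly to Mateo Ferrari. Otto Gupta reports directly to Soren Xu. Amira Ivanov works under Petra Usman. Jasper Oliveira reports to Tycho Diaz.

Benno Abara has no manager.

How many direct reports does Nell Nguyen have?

Nell Nguyen directly manages Talia Fujita, Jules Eriksson, Ewan Sato. That is 3 direct reports.

3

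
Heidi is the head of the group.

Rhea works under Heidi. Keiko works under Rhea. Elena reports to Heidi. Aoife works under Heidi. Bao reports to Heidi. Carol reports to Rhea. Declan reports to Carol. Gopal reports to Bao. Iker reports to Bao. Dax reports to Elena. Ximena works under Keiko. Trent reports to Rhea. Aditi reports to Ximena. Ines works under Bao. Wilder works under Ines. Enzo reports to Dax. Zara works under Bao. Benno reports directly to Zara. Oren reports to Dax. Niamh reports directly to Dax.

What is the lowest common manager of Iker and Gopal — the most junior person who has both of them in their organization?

Bao

Iker's chain of managers is Bao, Heidi. Gopal's chain of managers is Bao, Heidi. The first manager that appears in both chains is Bao.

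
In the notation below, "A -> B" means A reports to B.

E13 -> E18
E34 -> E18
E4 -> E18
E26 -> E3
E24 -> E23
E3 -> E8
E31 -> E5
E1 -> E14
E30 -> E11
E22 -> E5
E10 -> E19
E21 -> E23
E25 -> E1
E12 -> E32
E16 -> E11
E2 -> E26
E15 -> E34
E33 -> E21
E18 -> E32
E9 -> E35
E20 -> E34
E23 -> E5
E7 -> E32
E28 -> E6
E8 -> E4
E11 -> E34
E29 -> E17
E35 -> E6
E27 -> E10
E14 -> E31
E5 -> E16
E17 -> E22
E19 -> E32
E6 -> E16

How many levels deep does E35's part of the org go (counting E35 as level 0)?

The longest chain under E35 runs E35 → E9, which is 1 level below E35.

1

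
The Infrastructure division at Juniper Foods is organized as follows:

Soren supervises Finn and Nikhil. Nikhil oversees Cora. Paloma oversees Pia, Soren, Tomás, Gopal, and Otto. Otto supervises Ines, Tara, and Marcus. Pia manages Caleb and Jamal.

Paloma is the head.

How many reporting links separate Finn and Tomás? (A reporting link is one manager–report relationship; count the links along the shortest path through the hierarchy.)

Finn is 2 levels below Paloma, and Tomás is 1 level below Paloma (their lowest common manager). The shortest path runs up from Finn to Paloma and back down to Tomás: 2 + 1 = 3 links.

3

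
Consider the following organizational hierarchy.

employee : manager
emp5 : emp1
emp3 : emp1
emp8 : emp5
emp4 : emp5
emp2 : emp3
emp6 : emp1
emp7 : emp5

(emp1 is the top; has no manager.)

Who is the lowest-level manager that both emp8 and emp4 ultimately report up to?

emp8's chain of managers is emp5, emp1. emp4's chain of managers is emp5, emp1. The first manager that appears in both chains is emp5.

emp5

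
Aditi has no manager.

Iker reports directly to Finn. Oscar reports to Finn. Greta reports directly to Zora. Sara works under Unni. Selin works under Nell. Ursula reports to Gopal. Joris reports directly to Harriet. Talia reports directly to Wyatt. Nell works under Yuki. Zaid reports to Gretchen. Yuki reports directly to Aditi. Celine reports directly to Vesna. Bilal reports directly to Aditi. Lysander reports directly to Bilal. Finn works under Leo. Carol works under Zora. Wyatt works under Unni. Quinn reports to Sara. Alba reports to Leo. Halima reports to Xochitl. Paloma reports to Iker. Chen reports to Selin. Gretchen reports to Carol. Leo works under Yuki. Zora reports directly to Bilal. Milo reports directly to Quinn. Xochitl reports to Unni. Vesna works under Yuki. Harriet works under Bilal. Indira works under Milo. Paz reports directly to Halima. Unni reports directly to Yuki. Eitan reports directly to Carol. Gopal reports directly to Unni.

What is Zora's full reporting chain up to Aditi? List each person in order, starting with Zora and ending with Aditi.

Zora -> Bilal -> Aditi

Zora reports to Bilal. Bilal reports to Aditi. Aditi is at the top.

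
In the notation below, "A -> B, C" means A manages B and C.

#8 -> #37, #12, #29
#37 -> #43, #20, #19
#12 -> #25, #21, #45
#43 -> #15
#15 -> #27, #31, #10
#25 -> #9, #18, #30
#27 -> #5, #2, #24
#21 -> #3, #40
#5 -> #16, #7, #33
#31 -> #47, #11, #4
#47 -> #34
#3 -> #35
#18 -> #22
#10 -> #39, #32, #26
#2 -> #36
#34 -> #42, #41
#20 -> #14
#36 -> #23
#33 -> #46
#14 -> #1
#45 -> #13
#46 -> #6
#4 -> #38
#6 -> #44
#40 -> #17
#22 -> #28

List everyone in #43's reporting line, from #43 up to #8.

#43 reports to #37. #37 reports to #8. #8 is at the top.

#43 -> #37 -> #8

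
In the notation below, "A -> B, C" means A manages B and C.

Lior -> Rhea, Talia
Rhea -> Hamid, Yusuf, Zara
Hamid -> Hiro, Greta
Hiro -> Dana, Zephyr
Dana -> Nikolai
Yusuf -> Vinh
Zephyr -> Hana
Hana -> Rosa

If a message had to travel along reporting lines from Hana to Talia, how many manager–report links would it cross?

Hana is 5 levels below Lior, and Talia is 1 level below Lior (their lowest common manager). The shortest path runs up from Hana to Lior and back down to Talia: 5 + 1 = 6 links.

6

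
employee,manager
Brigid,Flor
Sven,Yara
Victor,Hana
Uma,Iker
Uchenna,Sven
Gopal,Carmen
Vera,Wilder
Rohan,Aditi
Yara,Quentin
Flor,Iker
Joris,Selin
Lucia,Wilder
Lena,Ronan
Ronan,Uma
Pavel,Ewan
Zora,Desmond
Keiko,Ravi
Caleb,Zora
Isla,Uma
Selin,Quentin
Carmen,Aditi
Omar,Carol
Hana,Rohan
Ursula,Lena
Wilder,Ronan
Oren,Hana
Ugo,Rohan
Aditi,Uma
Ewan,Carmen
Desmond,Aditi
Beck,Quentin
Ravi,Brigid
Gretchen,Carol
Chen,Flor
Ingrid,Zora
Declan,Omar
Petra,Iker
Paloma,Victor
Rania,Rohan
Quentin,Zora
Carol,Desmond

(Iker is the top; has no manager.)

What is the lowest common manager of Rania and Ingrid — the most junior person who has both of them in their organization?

Rania's chain of managers is Rohan, Aditi, Uma, Iker. Ingrid's chain of managers is Zora, Desmond, Aditi, Uma, Iker. The first manager that appears in both chains is Aditi.

Aditi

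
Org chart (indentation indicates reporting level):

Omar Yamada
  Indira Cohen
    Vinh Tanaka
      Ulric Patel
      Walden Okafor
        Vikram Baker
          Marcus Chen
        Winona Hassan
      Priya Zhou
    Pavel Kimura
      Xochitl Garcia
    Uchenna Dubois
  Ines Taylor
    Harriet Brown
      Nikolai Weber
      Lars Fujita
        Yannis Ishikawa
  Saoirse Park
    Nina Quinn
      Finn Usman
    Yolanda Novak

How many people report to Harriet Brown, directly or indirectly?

3

Harriet Brown directly manages Nikolai Weber, Lars Fujita. Nikolai Weber has no reports. Under Lars Fujita: Yannis Ishikawa (1). So Harriet Brown's organization is 2 direct reports plus everyone under them: 1 + 2 = 3.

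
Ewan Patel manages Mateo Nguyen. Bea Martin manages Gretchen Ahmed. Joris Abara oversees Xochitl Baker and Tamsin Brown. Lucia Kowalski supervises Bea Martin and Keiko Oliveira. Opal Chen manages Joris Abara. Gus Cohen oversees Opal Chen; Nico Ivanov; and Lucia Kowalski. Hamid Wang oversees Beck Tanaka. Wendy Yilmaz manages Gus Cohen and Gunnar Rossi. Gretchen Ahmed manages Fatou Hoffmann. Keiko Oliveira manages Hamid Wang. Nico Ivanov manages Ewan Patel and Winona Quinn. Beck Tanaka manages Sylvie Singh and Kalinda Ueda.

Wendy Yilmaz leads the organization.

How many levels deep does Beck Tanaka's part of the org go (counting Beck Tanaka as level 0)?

1

The longest chain under Beck Tanaka runs Beck Tanaka → Kalinda Ueda, which is 1 level below Beck Tanaka.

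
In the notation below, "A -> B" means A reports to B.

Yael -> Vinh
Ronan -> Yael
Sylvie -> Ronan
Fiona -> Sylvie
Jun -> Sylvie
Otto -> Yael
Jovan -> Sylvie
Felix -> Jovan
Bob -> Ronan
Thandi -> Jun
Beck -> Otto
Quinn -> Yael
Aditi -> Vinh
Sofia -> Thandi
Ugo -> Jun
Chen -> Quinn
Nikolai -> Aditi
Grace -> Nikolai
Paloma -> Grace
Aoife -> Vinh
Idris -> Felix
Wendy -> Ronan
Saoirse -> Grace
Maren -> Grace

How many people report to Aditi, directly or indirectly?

5

Aditi directly manages Nikolai. Under Nikolai: Grace, Maren, Saoirse, Paloma (4). That's 5 in total.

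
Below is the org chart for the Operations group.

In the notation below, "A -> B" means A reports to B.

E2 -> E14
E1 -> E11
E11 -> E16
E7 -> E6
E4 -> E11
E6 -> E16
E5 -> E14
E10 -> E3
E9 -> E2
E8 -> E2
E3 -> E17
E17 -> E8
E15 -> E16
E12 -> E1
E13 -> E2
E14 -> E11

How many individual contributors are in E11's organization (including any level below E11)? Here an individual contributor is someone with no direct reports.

The people in E11's organization with no one reporting to them are E4, E12, E5, E9, E10, E13. That is 6.

6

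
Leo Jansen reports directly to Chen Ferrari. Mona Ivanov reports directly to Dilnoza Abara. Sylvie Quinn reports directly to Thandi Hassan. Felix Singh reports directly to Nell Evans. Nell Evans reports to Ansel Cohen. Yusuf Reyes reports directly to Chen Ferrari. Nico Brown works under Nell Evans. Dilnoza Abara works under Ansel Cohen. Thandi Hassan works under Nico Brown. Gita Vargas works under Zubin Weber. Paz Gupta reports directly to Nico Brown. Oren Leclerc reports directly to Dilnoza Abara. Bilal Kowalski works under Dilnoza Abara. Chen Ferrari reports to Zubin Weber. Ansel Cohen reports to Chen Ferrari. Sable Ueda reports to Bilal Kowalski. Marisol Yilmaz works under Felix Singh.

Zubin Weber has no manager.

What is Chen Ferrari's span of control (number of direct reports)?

3

Chen Ferrari directly manages Ansel Cohen, Leo Jansen, Yusuf Reyes. That is 3 direct reports.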